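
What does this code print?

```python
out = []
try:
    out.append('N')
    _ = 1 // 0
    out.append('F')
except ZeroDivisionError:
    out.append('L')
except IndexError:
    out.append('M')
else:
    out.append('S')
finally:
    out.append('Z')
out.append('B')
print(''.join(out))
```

Execution trace: 'N' (try body) → 'L' (except ZeroDivisionError) → 'Z' (finally) → 'B' (after the try/except). Output: NLZB

Answer: NLZB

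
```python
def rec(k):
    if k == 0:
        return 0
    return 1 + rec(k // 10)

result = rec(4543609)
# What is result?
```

Count of digits of 4543609: 7

Answer: 7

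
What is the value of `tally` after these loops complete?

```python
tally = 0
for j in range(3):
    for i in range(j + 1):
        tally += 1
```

Triangle: 1 + 2 + ... + 3
`tally` takes the values: 0 → 1 → 2 → 3 → 4 → 5 → 6

Answer: 6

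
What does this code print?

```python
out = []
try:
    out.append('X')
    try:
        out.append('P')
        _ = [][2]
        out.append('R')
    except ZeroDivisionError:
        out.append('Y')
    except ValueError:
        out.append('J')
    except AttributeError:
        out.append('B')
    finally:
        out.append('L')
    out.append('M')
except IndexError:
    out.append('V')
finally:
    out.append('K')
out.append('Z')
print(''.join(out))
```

Execution trace: 'X' (try body) → 'P' (inner try body) → 'L' (inner finally) → 'V' (except IndexError) → 'K' (finally) → 'Z' (after the try/except). Output: XPLVKZ

Answer: XPLVKZ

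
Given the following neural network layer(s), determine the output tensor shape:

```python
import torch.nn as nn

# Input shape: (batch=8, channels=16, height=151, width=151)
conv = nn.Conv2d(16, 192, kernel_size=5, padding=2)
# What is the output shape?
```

Input: (8, 16, 151, 151) -> Output: (8, 192, 151, 151)

Answer: (8, 192, 151, 151)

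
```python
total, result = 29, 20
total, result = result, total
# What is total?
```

Trace:
`total, result = 29, 20` → total = 29; result = 20
`total, result = result, total` → total = 20; result = 29
So total = 20

Answer: 20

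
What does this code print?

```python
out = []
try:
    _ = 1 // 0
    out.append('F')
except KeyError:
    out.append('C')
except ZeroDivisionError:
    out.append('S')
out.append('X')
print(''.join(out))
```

Execution trace: 'S' (except ZeroDivisionError) → 'X' (after the try/except). Output: SX

Answer: SX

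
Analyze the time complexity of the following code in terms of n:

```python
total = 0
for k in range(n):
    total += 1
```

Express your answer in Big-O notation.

Each loop level contributes: n. Multiplying the contributions gives O(n).

Answer: O(n)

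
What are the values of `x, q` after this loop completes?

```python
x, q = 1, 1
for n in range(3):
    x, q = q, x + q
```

Fibonacci: after 3 iterations
`x, q` takes the values: (1, 1) → (1, 2) → (2, 3) → (3, 5)

Answer: 3, 5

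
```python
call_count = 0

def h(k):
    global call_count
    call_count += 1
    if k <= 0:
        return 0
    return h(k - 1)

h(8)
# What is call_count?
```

Linear recursion stepping by 1: 9 calls from k=8 down to ≤0.

Answer: 9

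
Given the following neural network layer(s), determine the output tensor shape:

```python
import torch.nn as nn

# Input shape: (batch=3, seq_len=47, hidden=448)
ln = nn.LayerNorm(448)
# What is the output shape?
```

Input: (3, 47, 448) -> Output: (3, 47, 448)

Answer: (3, 47, 448)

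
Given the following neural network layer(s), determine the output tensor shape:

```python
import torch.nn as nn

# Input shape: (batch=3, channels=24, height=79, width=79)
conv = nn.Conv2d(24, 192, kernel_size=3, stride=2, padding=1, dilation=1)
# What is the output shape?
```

Input: (3, 24, 79, 79) -> Output: (3, 192, 40, 40)

Answer: (3, 192, 40, 40)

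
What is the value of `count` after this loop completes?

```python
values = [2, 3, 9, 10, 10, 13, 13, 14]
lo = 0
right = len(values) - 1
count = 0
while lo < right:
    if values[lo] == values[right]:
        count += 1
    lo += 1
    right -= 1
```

Count matching pairs from ends
`count` takes the values: 0 → 1

Answer: 1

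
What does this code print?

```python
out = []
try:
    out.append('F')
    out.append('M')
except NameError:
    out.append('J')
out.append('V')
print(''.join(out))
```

Execution trace: 'F' (try body) → 'M' (try body, no exception) → 'V' (after the try/except). Output: FMV

Answer: FMV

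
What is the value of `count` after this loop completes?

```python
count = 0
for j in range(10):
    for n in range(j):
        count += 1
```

Triangle number: 0+1+2+...+9
`count` takes the values: 0 → 1 → 2 → 3 → 4 → 5 → 6 → 7 → 8 → 9 → 10 → 11 → 12 → 13 → 14 → 15 → 16 → 17 → 18 → 19 → 20 → 21 → 22 → 23 → 24 → 25 → 26 → 27 → 28 → 29 → … → 41 → 42 → 43 → 44 → 45

Answer: 45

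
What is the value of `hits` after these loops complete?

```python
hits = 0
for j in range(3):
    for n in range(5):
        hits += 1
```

3 * 5 = 15
`hits` takes the values: 0 → 1 → 2 → 3 → 4 → 5 → 6 → 7 → 8 → 9 → 10 → 11 → 12 → 13 → 14 → 15

Answer: 15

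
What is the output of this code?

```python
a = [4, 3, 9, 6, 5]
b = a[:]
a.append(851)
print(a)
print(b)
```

Key concept: slice [:] creates copy.
Step by step:
`a = [4, 3, 9, 6, 5]` → a = [4, 3, 9, 6, 5]
`b = a[:]` → b = [4, 3, 9, 6, 5]
`a.append(851)` → a = [4, 3, 9, 6, 5, 851]
`print(a)` → prints [4, 3, 9, 6, 5, 851]
`print(b)` → prints [4, 3, 9, 6, 5]

Answer:
[4, 3, 9, 6, 5, 851]
[4, 3, 9, 6, 5]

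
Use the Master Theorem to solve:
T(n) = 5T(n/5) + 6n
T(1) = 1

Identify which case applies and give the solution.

a=5, b=5, f(n)=6n. log_5(5) = 1. Since c=1 = 1, Case 2 applies: T(n) = Θ(n^log_b(a) · log n) = O(n log n).

Answer: O(n log n) - Case 2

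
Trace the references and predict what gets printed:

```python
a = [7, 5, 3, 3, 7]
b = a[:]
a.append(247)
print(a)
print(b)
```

Key concept: slice [:] creates copy.
Step by step:
`a = [7, 5, 3, 3, 7]` → a = [7, 5, 3, 3, 7]
`b = a[:]` → b = [7, 5, 3, 3, 7]
`a.append(247)` → a = [7, 5, 3, 3, 7, 247]
`print(a)` → prints [7, 5, 3, 3, 7, 247]
`print(b)` → prints [7, 5, 3, 3, 7]

Answer:
[7, 5, 3, 3, 7, 247]
[7, 5, 3, 3, 7]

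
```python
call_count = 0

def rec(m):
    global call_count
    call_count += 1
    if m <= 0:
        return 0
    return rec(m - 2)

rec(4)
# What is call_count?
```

Linear recursion stepping by 2: 3 calls from m=4 down to ≤0.

Answer: 3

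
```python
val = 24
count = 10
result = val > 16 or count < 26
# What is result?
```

Trace:
`val = 24` → val = 24
`count = 10` → count = 10
`result = val > 16 or count < 26` → result = True
So result = True

Answer: True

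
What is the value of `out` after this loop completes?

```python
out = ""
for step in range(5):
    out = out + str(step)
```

Concatenate digits 0 to 4
`out` takes the values: "" → "0" → "01" → "012" → "0123" → "01234"

Answer: "01234"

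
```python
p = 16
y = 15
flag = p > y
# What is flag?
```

Trace:
`p = 16` → p = 16
`y = 15` → y = 15
`flag = p > y` → flag = True
So flag = True

Answer: True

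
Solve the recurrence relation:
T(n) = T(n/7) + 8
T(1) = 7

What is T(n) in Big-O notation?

Each step divides n by 7 and adds 8. After log_7(n) steps we reach T(1)=7. So T(n) = 8·log_7(n) + 7 = O(log n).

Answer: O(log n)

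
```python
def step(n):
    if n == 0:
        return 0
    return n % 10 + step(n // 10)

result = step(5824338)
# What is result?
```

Sum of digits of 5824338: 8 + 3 + 3 + 4 + 2 + 8 + 5 = 33

Answer: 33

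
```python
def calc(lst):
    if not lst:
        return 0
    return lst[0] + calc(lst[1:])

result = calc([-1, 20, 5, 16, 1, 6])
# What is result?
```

(-1) + 20 + 5 + 16 + 1 + 6 + 0 = 47

Answer: 47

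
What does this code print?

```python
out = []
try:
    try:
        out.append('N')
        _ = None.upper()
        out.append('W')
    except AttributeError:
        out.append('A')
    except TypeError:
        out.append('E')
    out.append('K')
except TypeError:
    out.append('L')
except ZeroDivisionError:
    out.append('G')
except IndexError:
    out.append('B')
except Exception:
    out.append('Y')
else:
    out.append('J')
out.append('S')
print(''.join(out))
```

Execution trace: 'N' (inner try body) → 'A' (inner except AttributeError) → 'K' (try body, no exception) → 'J' (else) → 'S' (after the try/except). Output: NAKJS

Answer: NAKJS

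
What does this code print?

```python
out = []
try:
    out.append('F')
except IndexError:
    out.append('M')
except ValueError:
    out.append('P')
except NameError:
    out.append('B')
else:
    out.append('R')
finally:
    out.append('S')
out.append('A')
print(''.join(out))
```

Execution trace: 'F' (try body, no exception) → 'R' (else) → 'S' (finally) → 'A' (after the try/except). Output: FRSA

Answer: FRSA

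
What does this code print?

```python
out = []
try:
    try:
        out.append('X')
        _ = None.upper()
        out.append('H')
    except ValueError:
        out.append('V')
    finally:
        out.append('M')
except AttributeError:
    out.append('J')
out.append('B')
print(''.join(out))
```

Execution trace: 'X' (inner try body) → 'M' (inner finally) → 'J' (outer except AttributeError) → 'B' (after the try/except). Output: XMJB

Answer: XMJB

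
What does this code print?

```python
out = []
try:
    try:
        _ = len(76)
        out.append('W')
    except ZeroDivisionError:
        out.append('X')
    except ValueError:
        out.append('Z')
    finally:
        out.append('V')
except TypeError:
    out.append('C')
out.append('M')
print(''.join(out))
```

Execution trace: 'V' (finally) → 'C' (outer except TypeError) → 'M' (after the try/except). Output: VCM

Answer: VCM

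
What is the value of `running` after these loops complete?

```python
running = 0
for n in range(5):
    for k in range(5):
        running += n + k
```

Sum of all n+k for n,k in 5x5
`running` takes the values: 0 → 1 → 3 → 6 → 10 → 11 → 13 → 16 → 20 → 25 → 27 → 30 → 34 → 39 → 45 → 48 → 52 → 57 → 63 → 70 → 74 → 79 → 85 → 92 → 100

Answer: 100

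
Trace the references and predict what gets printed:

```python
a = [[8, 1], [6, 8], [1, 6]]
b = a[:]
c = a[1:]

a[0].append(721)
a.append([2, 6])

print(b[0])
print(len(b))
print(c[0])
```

Key concept: slice with nested mutation.
Step by step:
`a = [[8, 1], [6, 8], [1, 6]]` → a = [[8, 1], [6, 8], [1, 6]]
`b = a[:]` → b = [[8, 1], [6, 8], [1, 6]]
`c = a[1:]` → c = [[6, 8], [1, 6]]
`a[0].append(721)` → a = [[8, 1, 721], [6, 8], [1, 6]]; b = [[8, 1, 721], [6, 8], [1, 6]]
`a.append([2, 6])` → a = [[8, 1, 721], [6, 8], [1, 6], [2, 6]]
`print(b[0])` → prints [8, 1, 721]
`print(len(b))` → prints 3
`print(c[0])` → prints [6, 8]

Answer:
[8, 1, 721]
3
[6, 8]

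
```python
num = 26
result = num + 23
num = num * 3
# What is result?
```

Trace:
`num = 26` → num = 26
`result = num + 23` → result = 49
`num = num * 3` → num = 78
So result = 49

Answer: 49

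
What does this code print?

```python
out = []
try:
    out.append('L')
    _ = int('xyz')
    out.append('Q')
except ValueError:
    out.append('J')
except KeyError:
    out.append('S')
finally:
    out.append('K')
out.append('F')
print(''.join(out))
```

Execution trace: 'L' (try body) → 'J' (except ValueError) → 'K' (finally) → 'F' (after the try/except). Output: LJKF

Answer: LJKF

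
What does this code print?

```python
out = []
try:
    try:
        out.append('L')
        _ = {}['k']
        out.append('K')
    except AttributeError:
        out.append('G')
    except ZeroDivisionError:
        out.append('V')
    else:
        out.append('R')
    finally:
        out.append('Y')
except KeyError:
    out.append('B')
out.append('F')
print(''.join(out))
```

Execution trace: 'L' (try body) → 'Y' (finally) → 'B' (outer except KeyError) → 'F' (after the try/except). Output: LYBF

Answer: LYBF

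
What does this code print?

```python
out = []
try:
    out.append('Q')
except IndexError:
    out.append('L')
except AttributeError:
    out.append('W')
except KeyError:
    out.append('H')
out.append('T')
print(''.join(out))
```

Execution trace: 'Q' (try body, no exception) → 'T' (after the try/except). Output: QT

Answer: QT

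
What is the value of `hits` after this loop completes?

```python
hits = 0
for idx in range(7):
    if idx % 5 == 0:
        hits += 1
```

Count numbers divisible by 5 in range(7)
`hits` takes the values: 0 → 1 → 2

Answer: 2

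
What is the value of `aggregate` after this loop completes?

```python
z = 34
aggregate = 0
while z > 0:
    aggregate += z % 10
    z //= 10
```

Sum digits of 34
`aggregate` takes the values: 0 → 4 → 7

Answer: 7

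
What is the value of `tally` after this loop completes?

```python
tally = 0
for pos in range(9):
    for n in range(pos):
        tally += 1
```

Triangle number: 0+1+2+...+8
`tally` takes the values: 0 → 1 → 2 → 3 → 4 → 5 → 6 → 7 → 8 → 9 → 10 → 11 → 12 → 13 → 14 → 15 → 16 → 17 → 18 → 19 → 20 → 21 → 22 → 23 → 24 → 25 → 26 → 27 → 28 → 29 → 30 → 31 → 32 → 33 → 34 → 35 → 36

Answer: 36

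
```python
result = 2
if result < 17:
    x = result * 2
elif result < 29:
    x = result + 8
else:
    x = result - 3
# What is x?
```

Trace:
`result = 2` → result = 2
`if result < 17: ...` → result < 17 is True → x = 4
So x = 4

Answer: 4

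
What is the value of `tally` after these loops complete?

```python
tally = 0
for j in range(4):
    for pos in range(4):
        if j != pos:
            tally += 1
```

4² - 4 (exclude diagonal)
`tally` takes the values: 0 → 1 → 2 → 3 → 4 → 5 → 6 → 7 → 8 → 9 → 10 → 11 → 12

Answer: 12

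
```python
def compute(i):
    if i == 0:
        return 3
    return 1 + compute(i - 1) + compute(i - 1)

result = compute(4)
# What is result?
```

compute(i) = 1 + 2·compute(i-1), compute(0)=3. Closed form: (3+1)·2^4 - 1 = 63.

Answer: 63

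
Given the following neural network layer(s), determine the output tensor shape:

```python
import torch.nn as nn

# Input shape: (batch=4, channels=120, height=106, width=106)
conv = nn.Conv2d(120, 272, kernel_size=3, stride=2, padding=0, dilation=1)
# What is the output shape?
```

Input: (4, 120, 106, 106) -> Output: (4, 272, 52, 52)

Answer: (4, 272, 52, 52)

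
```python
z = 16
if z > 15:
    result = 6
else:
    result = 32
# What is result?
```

Trace:
`z = 16` → z = 16
`if z > 15: ...` → z > 15 is True → result = 6
So result = 6

Answer: 6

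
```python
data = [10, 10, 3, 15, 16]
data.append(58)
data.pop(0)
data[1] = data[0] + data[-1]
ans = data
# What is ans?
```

Trace:
`data = [10, 10, 3, 15, 16]` → data = [10, 10, 3, 15, 16]
`data.append(58)` → data = [10, 10, 3, 15, 16, 58]
`data.pop(0)` → data = [10, 3, 15, 16, 58]
`data[1] = data[0] + data[-1]` → data = [10, 68, 15, 16, 58]
`ans = data` → ans = [10, 68, 15, 16, 58]
So ans = [10, 68, 15, 16, 58]

Answer: [10, 68, 15, 16, 58]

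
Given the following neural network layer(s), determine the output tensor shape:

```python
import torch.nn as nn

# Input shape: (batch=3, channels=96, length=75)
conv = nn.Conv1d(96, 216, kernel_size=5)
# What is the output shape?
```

Input: (3, 96, 75) -> Output: (3, 216, 71)

Answer: (3, 216, 71)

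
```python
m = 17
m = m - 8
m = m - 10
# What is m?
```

Trace:
`m = 17` → m = 17
`m = m - 8` → m = 9
`m = m - 10` → m = -1
So m = -1

Answer: -1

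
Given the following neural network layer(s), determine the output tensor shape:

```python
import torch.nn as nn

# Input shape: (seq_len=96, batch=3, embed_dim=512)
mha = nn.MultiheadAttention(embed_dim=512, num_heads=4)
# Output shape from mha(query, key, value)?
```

Input: (96, 3, 512) -> Output: (96, 3, 512)

Answer: (96, 3, 512)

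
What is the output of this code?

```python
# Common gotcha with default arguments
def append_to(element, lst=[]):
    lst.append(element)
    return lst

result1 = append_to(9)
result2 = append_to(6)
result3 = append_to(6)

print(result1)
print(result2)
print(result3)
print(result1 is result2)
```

Key concept: mutable default argument gotcha.
Step by step:
`result1 = append_to(9)` → result1 = [9]
`result2 = append_to(6)` → result1 = [9, 6] (same object as result2); result2 = [9, 6] (same object as result1)
`result3 = append_to(6)` → result1 = [9, 6, 6] (same object as result2, result3); result2 = [9, 6, 6] (same object as result1, result3); result3 = [9, 6, 6] (same object as result1, result2)
`print(result1)` → prints [9, 6, 6]
`print(result2)` → prints [9, 6, 6]
`print(result3)` → prints [9, 6, 6]
`print(result1 is result2)` → prints True

Answer:
[9, 6, 6]
[9, 6, 6]
[9, 6, 6]
True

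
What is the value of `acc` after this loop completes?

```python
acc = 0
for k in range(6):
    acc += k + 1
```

Start at 0, add 1 to 6 = 21
`acc` takes the values: 0 → 1 → 3 → 6 → 10 → 15 → 21

Answer: 21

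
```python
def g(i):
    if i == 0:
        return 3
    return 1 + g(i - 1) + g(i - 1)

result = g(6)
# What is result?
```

g(i) = 1 + 2·g(i-1), g(0)=3. Closed form: (3+1)·2^6 - 1 = 255.

Answer: 255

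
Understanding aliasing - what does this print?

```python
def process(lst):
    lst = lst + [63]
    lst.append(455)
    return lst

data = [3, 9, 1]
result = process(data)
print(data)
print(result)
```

Key concept: rebinding parameter vs mutation.
Step by step:
`data = [3, 9, 1]` → data = [3, 9, 1]
`result = process(data)` → result = [3, 9, 1, 63, 455]
`print(data)` → prints [3, 9, 1]
`print(result)` → prints [3, 9, 1, 63, 455]

Answer:
[3, 9, 1]
[3, 9, 1, 63, 455]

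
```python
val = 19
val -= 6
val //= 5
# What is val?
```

Trace:
`val = 19` → val = 19
`val -= 6` → val = 13
`val //= 5` → val = 2
So val = 2

Answer: 2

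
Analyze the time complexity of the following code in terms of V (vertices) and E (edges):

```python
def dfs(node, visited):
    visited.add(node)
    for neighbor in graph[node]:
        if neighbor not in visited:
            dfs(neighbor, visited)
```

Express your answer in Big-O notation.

This is Depth-first search (recursive). Time complexity: O(V + E).

Answer: O(V + E)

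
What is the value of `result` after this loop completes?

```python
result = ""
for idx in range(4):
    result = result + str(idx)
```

Concatenate digits 0 to 3
`result` takes the values: "" → "0" → "01" → "012" → "0123"

Answer: "0123"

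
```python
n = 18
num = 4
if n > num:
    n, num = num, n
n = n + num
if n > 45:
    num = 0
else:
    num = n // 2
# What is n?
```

Trace:
`n = 18` → n = 18
`num = 4` → num = 4
`if n > num: ...` → n > num is True → n = 4; num = 18
`n = n + num` → n = 22
`if n > 45: ...` → n > 45 is False, take else branch → num = 11
So n = 22

Answer: 22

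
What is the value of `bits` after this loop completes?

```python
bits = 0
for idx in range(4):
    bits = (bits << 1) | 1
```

Build 4 consecutive 1-bits: 0b1111
`bits` takes the values: 0 → 1 → 3 → 7 → 15

Answer: 15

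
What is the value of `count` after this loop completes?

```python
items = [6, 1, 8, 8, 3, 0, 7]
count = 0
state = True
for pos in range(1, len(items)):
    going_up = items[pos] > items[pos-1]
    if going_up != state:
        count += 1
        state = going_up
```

Count direction changes in [6, 1, 8, 8, 3, 0, 7]
`count` takes the values: 0 → 1 → 2 → 3 → 4

Answer: 4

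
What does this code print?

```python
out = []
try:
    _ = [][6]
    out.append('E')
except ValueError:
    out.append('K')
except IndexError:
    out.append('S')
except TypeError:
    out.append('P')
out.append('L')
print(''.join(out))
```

Execution trace: 'S' (except IndexError) → 'L' (after the try/except). Output: SL

Answer: SL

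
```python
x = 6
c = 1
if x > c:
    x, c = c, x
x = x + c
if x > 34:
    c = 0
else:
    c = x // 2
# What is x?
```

Trace:
`x = 6` → x = 6
`c = 1` → c = 1
`if x > c: ...` → x > c is True → x = 1; c = 6
`x = x + c` → x = 7
`if x > 34: ...` → x > 34 is False, take else branch → c = 3
So x = 7

Answer: 7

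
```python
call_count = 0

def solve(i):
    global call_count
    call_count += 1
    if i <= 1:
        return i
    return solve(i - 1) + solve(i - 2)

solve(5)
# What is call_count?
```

Calls(i) = 1 + Calls(i-1) + Calls(i-2); Calls(0)=Calls(1)=1. For i=5 this gives 15.

Answer: 15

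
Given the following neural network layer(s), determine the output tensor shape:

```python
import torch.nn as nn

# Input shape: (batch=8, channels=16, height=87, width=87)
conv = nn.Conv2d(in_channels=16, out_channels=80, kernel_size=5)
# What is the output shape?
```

Input: (8, 16, 87, 87) -> Output: (8, 80, 83, 83)

Answer: (8, 80, 83, 83)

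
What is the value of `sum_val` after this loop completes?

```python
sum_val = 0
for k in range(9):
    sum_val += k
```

Sum of 0 to 8 = 36
`sum_val` takes the values: 0 → 1 → 3 → 6 → 10 → 15 → 21 → 28 → 36

Answer: 36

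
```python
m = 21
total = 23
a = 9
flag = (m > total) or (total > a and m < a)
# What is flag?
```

Trace:
`m = 21` → m = 21
`total = 23` → total = 23
`a = 9` → a = 9
`flag = (m > total) or (total > a and m < a)` → flag = False
So flag = False

Answer: False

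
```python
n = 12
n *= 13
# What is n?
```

Trace:
`n = 12` → n = 12
`n *= 13` → n = 156
So n = 156

Answer: 156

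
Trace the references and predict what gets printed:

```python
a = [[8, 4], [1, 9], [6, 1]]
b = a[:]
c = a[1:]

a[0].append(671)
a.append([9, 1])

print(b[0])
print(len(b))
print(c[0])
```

Key concept: slice with nested mutation.
Step by step:
`a = [[8, 4], [1, 9], [6, 1]]` → a = [[8, 4], [1, 9], [6, 1]]
`b = a[:]` → b = [[8, 4], [1, 9], [6, 1]]
`c = a[1:]` → c = [[1, 9], [6, 1]]
`a[0].append(671)` → a = [[8, 4, 671], [1, 9], [6, 1]]; b = [[8, 4, 671], [1, 9], [6, 1]]
`a.append([9, 1])` → a = [[8, 4, 671], [1, 9], [6, 1], [9, 1]]
`print(b[0])` → prints [8, 4, 671]
`print(len(b))` → prints 3
`print(c[0])` → prints [1, 9]

Answer:
[8, 4, 671]
3
[1, 9]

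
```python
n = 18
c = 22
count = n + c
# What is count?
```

Trace:
`n = 18` → n = 18
`c = 22` → c = 22
`count = n + c` → count = 40
So count = 40

Answer: 40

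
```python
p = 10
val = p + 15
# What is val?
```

Trace:
`p = 10` → p = 10
`val = p + 15` → val = 25
So val = 25

Answer: 25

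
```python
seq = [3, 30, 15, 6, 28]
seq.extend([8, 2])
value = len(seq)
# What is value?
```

Trace:
`seq = [3, 30, 15, 6, 28]` → seq = [3, 30, 15, 6, 28]
`seq.extend([8, 2])` → seq = [3, 30, 15, 6, 28, 8, 2]
`value = len(seq)` → value = 7
So value = 7

Answer: 7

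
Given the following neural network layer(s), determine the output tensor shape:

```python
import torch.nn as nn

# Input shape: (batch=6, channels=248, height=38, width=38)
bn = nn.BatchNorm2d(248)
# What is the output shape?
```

Input: (6, 248, 38, 38) -> Output: (6, 248, 38, 38)

Answer: (6, 248, 38, 38)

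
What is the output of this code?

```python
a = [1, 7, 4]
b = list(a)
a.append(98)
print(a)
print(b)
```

Key concept: list() constructor creates copy.
Step by step:
`a = [1, 7, 4]` → a = [1, 7, 4]
`b = list(a)` → b = [1, 7, 4]
`a.append(98)` → a = [1, 7, 4, 98]
`print(a)` → prints [1, 7, 4, 98]
`print(b)` → prints [1, 7, 4]

Answer:
[1, 7, 4, 98]
[1, 7, 4]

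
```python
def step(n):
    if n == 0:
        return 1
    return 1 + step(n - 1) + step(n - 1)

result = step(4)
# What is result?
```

step(n) = 1 + 2·step(n-1), step(0)=1. Closed form: (1+1)·2^4 - 1 = 31.

Answer: 31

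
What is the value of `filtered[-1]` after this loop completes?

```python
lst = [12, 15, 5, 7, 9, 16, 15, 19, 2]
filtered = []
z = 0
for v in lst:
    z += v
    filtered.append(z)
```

Cumulative sum ends at 100
`filtered` takes the values: [] → [12] → [12, 27] → [12, 27, 32] → [12, 27, 32, 39] → [12, 27, 32, 39, 48] → [12, 27, 32, 39, 48, 64] → [12, 27, 32, 39, 48, 64, 79] → [12, 27, 32, 39, 48, 64, 79, 98] → [12, 27, 32, 39, 48, 64, 79, 98, 100]
So `filtered[-1]` = 100

Answer: 100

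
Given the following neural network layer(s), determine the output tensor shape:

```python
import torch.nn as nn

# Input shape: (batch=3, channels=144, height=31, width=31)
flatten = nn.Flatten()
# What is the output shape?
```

Input: (3, 144, 31, 31) -> Output: (3, 138384)

Answer: (3, 138384)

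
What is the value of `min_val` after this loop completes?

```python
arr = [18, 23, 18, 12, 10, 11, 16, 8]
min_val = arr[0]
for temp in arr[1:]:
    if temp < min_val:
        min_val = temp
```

Minimum of [18, 23, 18, 12, 10, 11, 16, 8]
`min_val` takes the values: 18 → 12 → 10 → 8

Answer: 8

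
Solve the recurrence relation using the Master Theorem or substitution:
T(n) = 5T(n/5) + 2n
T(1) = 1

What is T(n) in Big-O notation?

By Master Theorem: a=5, b=5, f(n)=2n. Since log_5(5) = 1 and f(n) = Θ(n^1), Case 2 applies. T(n) = O(n log n).

Answer: O(n log n)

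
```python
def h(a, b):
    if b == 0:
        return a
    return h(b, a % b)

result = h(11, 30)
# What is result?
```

h(11, 30) -> h(30, 11) -> h(11, 8) -> h(8, 3) -> h(3, 2) -> h(2, 1) -> h(1, 0) -> 1

Answer: 1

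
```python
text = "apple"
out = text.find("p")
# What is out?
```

Trace:
`text = "apple"` → text = 'apple'
`out = text.find("p")` → out = 1
So out = 1

Answer: 1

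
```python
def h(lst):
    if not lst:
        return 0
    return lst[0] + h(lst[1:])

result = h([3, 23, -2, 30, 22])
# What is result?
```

3 + 23 + (-2) + 30 + 22 + 0 = 76

Answer: 76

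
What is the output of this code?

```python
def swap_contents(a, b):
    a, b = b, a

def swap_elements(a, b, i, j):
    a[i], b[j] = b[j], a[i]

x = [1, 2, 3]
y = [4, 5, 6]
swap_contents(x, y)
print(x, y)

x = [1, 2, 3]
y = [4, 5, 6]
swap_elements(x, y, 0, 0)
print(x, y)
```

Key concept: parameter rebinding vs mutation.
Step by step:
`x = [1, 2, 3]` → x = [1, 2, 3]
`y = [4, 5, 6]` → y = [4, 5, 6]
`swap_contents(x, y)` → no visible change to tracked variables
`print(x, y)` → prints [1, 2, 3] [4, 5, 6]
`x = [1, 2, 3]` → x = [1, 2, 3]
`y = [4, 5, 6]` → y = [4, 5, 6]
`swap_elements(x, y, 0, 0)` → x = [4, 2, 3]; y = [1, 5, 6]
`print(x, y)` → prints [4, 2, 3] [1, 5, 6]

Answer:
[1, 2, 3] [4, 5, 6]
[4, 2, 3] [1, 5, 6]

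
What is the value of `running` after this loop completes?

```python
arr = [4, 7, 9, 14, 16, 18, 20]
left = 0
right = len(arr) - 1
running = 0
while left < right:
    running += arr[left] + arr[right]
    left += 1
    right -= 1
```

Sum of pairs from ends
`running` takes the values: 0 → 24 → 49 → 74

Answer: 74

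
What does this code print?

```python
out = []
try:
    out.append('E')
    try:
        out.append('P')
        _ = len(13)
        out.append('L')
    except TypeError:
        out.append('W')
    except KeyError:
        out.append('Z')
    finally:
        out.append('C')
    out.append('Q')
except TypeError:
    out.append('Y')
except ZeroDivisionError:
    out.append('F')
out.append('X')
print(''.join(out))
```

Execution trace: 'E' (try body) → 'P' (inner try body) → 'W' (inner except TypeError) → 'C' (inner finally) → 'Q' (try body, no exception) → 'X' (after the try/except). Output: EPWCQX

Answer: EPWCQX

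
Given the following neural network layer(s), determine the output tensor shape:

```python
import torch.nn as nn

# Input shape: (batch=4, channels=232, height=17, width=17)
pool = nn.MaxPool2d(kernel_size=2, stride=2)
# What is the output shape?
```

Input: (4, 232, 17, 17) -> Output: (4, 232, 8, 8)

Answer: (4, 232, 8, 8)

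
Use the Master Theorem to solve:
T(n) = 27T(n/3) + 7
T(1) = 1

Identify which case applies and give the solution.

a=27, b=3, f(n)=7. log_3(27) = 3. Since c=0 < 3, Case 1 applies: T(n) = Θ(n^log_b(a)) = O(n^3).

Answer: O(n^3) - Case 1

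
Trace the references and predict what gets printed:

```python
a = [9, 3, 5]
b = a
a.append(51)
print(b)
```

Key concept: basic list aliasing.
Step by step:
`a = [9, 3, 5]` → a = [9, 3, 5]
`b = a` → b = [9, 3, 5] (same object as a)
`a.append(51)` → a = [9, 3, 5, 51] (same object as b); b = [9, 3, 5, 51] (same object as a)
`print(b)` → prints [9, 3, 5, 51]

Answer: [9, 3, 5, 51]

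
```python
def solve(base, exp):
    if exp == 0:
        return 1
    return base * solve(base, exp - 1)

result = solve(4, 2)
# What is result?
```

solve(4, 2) = 4 * 4 = 16

Answer: 16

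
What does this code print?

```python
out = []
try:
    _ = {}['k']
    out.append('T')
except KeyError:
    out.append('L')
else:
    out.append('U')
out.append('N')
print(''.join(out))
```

Execution trace: 'L' (except KeyError) → 'N' (after the try/except). Output: LN

Answer: LN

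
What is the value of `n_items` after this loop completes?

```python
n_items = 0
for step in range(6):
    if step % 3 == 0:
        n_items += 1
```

Count numbers divisible by 3 in range(6)
`n_items` takes the values: 0 → 1 → 2

Answer: 2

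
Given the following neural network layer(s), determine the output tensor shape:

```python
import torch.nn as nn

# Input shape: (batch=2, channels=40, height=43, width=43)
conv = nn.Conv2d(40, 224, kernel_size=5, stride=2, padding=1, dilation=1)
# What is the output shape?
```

Input: (2, 40, 43, 43) -> Output: (2, 224, 21, 21)

Answer: (2, 224, 21, 21)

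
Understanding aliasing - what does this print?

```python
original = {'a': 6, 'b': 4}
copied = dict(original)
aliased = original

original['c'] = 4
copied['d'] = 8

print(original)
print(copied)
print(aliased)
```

Key concept: dict() creates copy, assignment creates alias.
Step by step:
`original = {'a': 6, 'b': 4}` → original = {'a': 6, 'b': 4}
`copied = dict(original)` → copied = {'a': 6, 'b': 4}
`aliased = original` → aliased = {'a': 6, 'b': 4} (same object as original)
`original['c'] = 4` → original = {'a': 6, 'b': 4, 'c': 4} (same object as aliased); aliased = {'a': 6, 'b': 4, 'c': 4} (same object as original)
`copied['d'] = 8` → copied = {'a': 6, 'b': 4, 'd': 8}
`print(original)` → prints {'a': 6, 'b': 4, 'c': 4}
`print(copied)` → prints {'a': 6, 'b': 4, 'd': 8}
`print(aliased)` → prints {'a': 6, 'b': 4, 'c': 4}

Answer:
{'a': 6, 'b': 4, 'c': 4}
{'a': 6, 'b': 4, 'd': 8}
{'a': 6, 'b': 4, 'c': 4}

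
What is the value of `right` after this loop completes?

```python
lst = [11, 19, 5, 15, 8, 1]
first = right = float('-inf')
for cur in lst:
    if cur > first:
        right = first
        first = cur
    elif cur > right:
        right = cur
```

Second largest (with repeats) in [11, 19, 5, 15, 8, 1]
`right` takes the values: -inf → 11 → 15

Answer: 15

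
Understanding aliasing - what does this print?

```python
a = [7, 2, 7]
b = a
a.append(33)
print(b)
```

Key concept: basic list aliasing.
Step by step:
`a = [7, 2, 7]` → a = [7, 2, 7]
`b = a` → b = [7, 2, 7] (same object as a)
`a.append(33)` → a = [7, 2, 7, 33] (same object as b); b = [7, 2, 7, 33] (same object as a)
`print(b)` → prints [7, 2, 7, 33]

Answer: [7, 2, 7, 33]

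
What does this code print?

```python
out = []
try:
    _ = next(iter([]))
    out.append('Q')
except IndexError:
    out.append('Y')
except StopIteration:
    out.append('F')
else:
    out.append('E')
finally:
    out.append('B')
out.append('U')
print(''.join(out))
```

Execution trace: 'F' (except StopIteration) → 'B' (finally) → 'U' (after the try/except). Output: FBU

Answer: FBU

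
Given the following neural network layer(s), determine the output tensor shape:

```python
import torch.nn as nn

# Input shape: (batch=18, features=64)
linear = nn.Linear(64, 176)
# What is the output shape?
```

Input: (18, 64) -> Output: (18, 176)

Answer: (18, 176)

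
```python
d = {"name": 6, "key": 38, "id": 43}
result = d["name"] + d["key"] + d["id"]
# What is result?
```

Trace:
`d = {"name": 6, "key": 38, "id": 43}` → d = {'name': 6, 'key': 38, 'id': 43}
`result = d["name"] + d["key"] + d["id"]` → result = 87
So result = 87

Answer: 87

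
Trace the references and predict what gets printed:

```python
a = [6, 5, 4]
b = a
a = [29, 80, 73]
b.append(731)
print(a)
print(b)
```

Key concept: rebinding vs mutation: a is rebound to a new list, b still points at the original.
Step by step:
`a = [6, 5, 4]` → a = [6, 5, 4]
`b = a` → b = [6, 5, 4] (same object as a)
`a = [29, 80, 73]` → a = [29, 80, 73]
`b.append(731)` → b = [6, 5, 4, 731]
`print(a)` → prints [29, 80, 73]
`print(b)` → prints [6, 5, 4, 731]

Answer:
[29, 80, 73]
[6, 5, 4, 731]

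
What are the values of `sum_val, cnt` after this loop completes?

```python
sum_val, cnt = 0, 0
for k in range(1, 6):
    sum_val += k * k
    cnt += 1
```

Sum of squares and count
`sum_val, cnt` takes the values: (0, 0) → (1, 0) → (1, 1) → (5, 1) → (5, 2) → (14, 2) → (14, 3) → (30, 3) → (30, 4) → (55, 4) → (55, 5)

Answer: 55, 5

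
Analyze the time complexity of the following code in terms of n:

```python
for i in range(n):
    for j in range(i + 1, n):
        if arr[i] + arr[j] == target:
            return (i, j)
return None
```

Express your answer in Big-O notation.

This is Two sum brute force. Time complexity: O(n²).

Answer: O(n²)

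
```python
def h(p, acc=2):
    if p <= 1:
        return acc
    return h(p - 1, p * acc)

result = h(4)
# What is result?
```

Accumulator trace (n, acc): (4, 2) -> (3, 8) -> (2, 24) -> (1, 48) -> return 48

Answer: 48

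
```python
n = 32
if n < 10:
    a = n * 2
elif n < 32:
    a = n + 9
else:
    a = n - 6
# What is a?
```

Trace:
`n = 32` → n = 32
`if n < 10: ...` → n < 10 is False, n < 32 is False, take else branch → a = 26
So a = 26

Answer: 26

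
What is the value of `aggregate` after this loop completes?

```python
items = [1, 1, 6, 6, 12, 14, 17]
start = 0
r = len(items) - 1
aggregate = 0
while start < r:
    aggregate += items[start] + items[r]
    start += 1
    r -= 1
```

Sum of pairs from ends
`aggregate` takes the values: 0 → 18 → 33 → 51

Answer: 51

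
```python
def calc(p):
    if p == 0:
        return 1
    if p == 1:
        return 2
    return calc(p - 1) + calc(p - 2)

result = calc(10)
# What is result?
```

Build up from base cases: calc(0)=1, calc(1)=2, calc(2)=3, calc(3)=5, calc(4)=8, calc(5)=13, calc(6)=21, ..., calc(10)=144

Answer: 144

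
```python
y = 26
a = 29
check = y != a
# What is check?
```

Trace:
`y = 26` → y = 26
`a = 29` → a = 29
`check = y != a` → check = True
So check = True

Answer: True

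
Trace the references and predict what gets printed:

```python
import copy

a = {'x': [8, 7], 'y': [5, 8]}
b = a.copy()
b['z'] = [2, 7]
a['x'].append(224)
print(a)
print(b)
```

Key concept: shallow copy of dict with mutable values.
Step by step:
`a = {'x': [8, 7], 'y': [5, 8]}` → a = {'x': [8, 7], 'y': [5, 8]}
`b = a.copy()` → b = {'x': [8, 7], 'y': [5, 8]}
`b['z'] = [2, 7]` → b = {'x': [8, 7], 'y': [5, 8], 'z': [2, 7]}
`a['x'].append(224)` → a = {'x': [8, 7, 224], 'y': [5, 8]}; b = {'x': [8, 7, 224], 'y': [5, 8], 'z': [2, 7]}
`print(a)` → prints {'x': [8, 7, 224], 'y': [5, 8]}
`print(b)` → prints {'x': [8, 7, 224], 'y': [5, 8], 'z': [2, 7]}

Answer:
{'x': [8, 7, 224], 'y': [5, 8]}
{'x': [8, 7, 224], 'y': [5, 8], 'z': [2, 7]}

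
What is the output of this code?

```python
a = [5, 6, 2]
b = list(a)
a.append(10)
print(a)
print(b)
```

Key concept: list() constructor creates copy.
Step by step:
`a = [5, 6, 2]` → a = [5, 6, 2]
`b = list(a)` → b = [5, 6, 2]
`a.append(10)` → a = [5, 6, 2, 10]
`print(a)` → prints [5, 6, 2, 10]
`print(b)` → prints [5, 6, 2]

Answer:
[5, 6, 2, 10]
[5, 6, 2]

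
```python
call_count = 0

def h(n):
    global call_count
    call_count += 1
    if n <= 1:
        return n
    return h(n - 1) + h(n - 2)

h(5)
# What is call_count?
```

Calls(n) = 1 + Calls(n-1) + Calls(n-2); Calls(0)=Calls(1)=1. For n=5 this gives 15.

Answer: 15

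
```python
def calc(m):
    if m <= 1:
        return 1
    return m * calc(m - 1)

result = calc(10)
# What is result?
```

calc(10) = 10 * 9 * 8 * 7 * 6 * 5 * 4 * 3 * 2 * 1 = 3628800

Answer: 3628800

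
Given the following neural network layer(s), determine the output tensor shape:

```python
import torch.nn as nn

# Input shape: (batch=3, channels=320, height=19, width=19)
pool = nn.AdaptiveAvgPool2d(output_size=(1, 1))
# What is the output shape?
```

Input: (3, 320, 19, 19) -> Output: (3, 320, 1, 1)

Answer: (3, 320, 1, 1)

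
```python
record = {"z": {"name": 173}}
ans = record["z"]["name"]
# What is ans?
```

Trace:
`record = {"z": {"name": 173}}` → record = {'z': {'name': 173}}
`ans = record["z"]["name"]` → ans = 173
So ans = 173

Answer: 173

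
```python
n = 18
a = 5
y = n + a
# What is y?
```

Trace:
`n = 18` → n = 18
`a = 5` → a = 5
`y = n + a` → y = 23
So y = 23

Answer: 23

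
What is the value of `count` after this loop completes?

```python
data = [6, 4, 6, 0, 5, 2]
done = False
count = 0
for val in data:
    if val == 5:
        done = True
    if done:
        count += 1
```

Count elements after first 5 in [6, 4, 6, 0, 5, 2]
`count` takes the values: 0 → 1 → 2

Answer: 2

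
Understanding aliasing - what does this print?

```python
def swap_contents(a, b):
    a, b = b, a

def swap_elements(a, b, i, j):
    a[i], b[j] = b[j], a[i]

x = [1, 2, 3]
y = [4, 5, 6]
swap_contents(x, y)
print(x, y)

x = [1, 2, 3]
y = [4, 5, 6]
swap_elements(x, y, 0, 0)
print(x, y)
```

Key concept: parameter rebinding vs mutation.
Step by step:
`x = [1, 2, 3]` → x = [1, 2, 3]
`y = [4, 5, 6]` → y = [4, 5, 6]
`swap_contents(x, y)` → no visible change to tracked variables
`print(x, y)` → prints [1, 2, 3] [4, 5, 6]
`x = [1, 2, 3]` → x = [1, 2, 3]
`y = [4, 5, 6]` → y = [4, 5, 6]
`swap_elements(x, y, 0, 0)` → x = [4, 2, 3]; y = [1, 5, 6]
`print(x, y)` → prints [4, 2, 3] [1, 5, 6]

Answer:
[1, 2, 3] [4, 5, 6]
[4, 2, 3] [1, 5, 6]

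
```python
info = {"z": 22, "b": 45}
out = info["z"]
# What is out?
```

Trace:
`info = {"z": 22, "b": 45}` → info = {'z': 22, 'b': 45}
`out = info["z"]` → out = 22
So out = 22

Answer: 22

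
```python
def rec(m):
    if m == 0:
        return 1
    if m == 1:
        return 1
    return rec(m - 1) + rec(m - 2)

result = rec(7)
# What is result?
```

Build up from base cases: rec(0)=1, rec(1)=1, rec(2)=2, rec(3)=3, rec(4)=5, rec(5)=8, rec(6)=13, ..., rec(7)=21

Answer: 21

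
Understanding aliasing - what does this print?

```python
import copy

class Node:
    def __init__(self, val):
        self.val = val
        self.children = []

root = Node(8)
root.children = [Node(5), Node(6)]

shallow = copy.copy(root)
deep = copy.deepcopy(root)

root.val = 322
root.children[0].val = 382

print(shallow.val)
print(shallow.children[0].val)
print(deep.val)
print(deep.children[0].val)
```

Key concept: deep copy with custom objects.
Step by step:
`root = Node(8)` → root = Node(val=8, children=[])
`root.children = [Node(5), Node(6)]` → root = Node(val=8, children=[Node(val=5, children=[]), Node(val=6, children=[])])
`shallow = copy.copy(root)` → shallow = Node(val=8, children=[Node(val=5, children=[]), Node(val=6, children=[])])
`deep = copy.deepcopy(root)` → deep = Node(val=8, children=[Node(val=5, children=[]), Node(val=6, children=[])])
`root.val = 322` → root = Node(val=322, children=[Node(val=5, children=[]), Node(val=6, children=[])])
`root.children[0].val = 382` → root = Node(val=322, children=[Node(val=382, children=[]), Node(val=6, children=[])]); shallow = Node(val=8, children=[Node(val=382, children=[]), Node(val=6, children=[])])
`print(shallow.val)` → prints 8
`print(shallow.children[0].val)` → prints 382
`print(deep.val)` → prints 8
`print(deep.children[0].val)` → prints 5

Answer:
8
382
8
5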